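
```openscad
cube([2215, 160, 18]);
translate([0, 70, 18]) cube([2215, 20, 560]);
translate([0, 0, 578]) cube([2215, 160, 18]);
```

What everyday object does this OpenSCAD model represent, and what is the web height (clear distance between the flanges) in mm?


An I-beam. The web height is 560 mm.

Two wide flanges with a thin centred web — an I-beam. Overall 596 mm minus two 18 mm flanges gives a web of 596 − 2·18 = 560 mm.


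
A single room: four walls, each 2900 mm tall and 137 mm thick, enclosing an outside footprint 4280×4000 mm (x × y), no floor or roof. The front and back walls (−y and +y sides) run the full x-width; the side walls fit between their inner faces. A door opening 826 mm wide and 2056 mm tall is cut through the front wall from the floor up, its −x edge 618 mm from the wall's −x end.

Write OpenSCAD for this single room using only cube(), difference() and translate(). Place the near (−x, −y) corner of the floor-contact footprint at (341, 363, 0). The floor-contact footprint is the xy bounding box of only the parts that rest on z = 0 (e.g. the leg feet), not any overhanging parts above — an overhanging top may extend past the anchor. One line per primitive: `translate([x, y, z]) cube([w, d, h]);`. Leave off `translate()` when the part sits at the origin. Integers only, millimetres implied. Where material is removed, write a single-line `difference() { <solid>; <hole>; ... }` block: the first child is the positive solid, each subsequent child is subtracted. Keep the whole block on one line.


difference() { translate([341, 363, 0]) cube([4280, 137, 2900]); translate([959, 363, 0]) cube([826, 137, 2056]); }
translate([341, 4226, 0]) cube([4280, 137, 2900]);
translate([341, 500, 0]) cube([137, 3726, 2900]);
translate([4484, 500, 0]) cube([137, 3726, 2900]);


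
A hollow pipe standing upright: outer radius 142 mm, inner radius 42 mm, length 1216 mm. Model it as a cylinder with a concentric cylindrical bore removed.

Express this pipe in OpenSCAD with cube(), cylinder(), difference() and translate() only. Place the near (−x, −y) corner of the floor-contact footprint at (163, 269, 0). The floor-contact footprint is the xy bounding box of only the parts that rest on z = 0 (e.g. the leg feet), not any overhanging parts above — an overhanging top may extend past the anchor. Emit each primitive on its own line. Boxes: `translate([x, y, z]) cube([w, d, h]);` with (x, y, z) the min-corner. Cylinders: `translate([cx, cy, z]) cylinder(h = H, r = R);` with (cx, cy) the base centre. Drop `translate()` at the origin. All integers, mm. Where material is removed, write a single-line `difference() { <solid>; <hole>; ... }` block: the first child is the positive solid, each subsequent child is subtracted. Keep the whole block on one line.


difference() { translate([305, 411, 0]) cylinder(h = 1216, r = 142); translate([305, 411, 0]) cylinder(h = 1216, r = 42); }


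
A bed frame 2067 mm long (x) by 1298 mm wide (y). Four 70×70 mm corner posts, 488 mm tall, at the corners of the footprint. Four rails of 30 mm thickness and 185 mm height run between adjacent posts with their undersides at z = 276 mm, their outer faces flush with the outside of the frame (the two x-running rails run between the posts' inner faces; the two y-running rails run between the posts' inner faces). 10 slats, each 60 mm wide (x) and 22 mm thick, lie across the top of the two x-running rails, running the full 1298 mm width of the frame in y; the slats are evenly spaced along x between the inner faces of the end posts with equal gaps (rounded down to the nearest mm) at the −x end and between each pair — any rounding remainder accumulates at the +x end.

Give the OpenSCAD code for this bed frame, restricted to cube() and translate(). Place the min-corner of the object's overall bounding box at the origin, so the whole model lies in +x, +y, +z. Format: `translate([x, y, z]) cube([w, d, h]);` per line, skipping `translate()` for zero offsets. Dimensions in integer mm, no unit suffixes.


cube([70, 70, 488]);
translate([0, 1228, 0]) cube([70, 70, 488]);
translate([1997, 0, 0]) cube([70, 70, 488]);
translate([1997, 1228, 0]) cube([70, 70, 488]);
translate([70, 0, 276]) cube([1927, 30, 185]);
translate([70, 1268, 276]) cube([1927, 30, 185]);
translate([0, 70, 276]) cube([30, 1158, 185]);
translate([2037, 70, 276]) cube([30, 1158, 185]);
translate([190, 0, 461]) cube([60, 1298, 22]);
translate([370, 0, 461]) cube([60, 1298, 22]);
translate([550, 0, 461]) cube([60, 1298, 22]);
translate([730, 0, 461]) cube([60, 1298, 22]);
translate([910, 0, 461]) cube([60, 1298, 22]);
translate([1090, 0, 461]) cube([60, 1298, 22]);
translate([1270, 0, 461]) cube([60, 1298, 22]);
translate([1450, 0, 461]) cube([60, 1298, 22]);
translate([1630, 0, 461]) cube([60, 1298, 22]);
translate([1810, 0, 461]) cube([60, 1298, 22]);


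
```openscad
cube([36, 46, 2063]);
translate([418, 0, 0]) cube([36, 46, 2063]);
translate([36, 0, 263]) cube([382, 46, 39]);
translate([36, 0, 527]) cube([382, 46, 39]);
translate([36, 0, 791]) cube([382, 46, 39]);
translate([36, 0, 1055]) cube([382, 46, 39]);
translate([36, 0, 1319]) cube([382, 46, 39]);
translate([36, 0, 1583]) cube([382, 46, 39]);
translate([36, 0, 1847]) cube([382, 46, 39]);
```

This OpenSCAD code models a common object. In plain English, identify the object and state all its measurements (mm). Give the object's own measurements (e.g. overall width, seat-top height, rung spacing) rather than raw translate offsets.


A straight ladder. Two 36×46 mm vertical rails, 2063 mm tall, stand 454 mm apart (outside-to-outside) with their front faces coplanar on the −y side. 7 rungs, each 46 mm deep and 39 mm tall, span between the inner faces of the rails, front faces flush with the rails. The lowest rung's underside is at z = 263 mm and rungs are spaced 264 mm apart (underside to underside).


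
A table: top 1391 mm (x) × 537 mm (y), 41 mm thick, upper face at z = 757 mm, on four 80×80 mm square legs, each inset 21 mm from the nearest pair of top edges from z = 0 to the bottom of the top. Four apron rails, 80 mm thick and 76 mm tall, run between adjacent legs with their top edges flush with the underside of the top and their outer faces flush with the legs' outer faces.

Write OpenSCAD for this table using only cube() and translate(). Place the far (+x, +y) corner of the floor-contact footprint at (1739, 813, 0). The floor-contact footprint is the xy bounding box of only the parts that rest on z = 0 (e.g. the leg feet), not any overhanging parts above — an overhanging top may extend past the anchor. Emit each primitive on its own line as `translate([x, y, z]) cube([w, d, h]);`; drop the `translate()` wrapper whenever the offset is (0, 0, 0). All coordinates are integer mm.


translate([369, 297, 716]) cube([1391, 537, 41]);
translate([390, 318, 0]) cube([80, 80, 716]);
translate([1659, 318, 0]) cube([80, 80, 716]);
translate([390, 733, 0]) cube([80, 80, 716]);
translate([1659, 733, 0]) cube([80, 80, 716]);
translate([470, 318, 640]) cube([1189, 80, 76]);
translate([470, 733, 640]) cube([1189, 80, 76]);
translate([390, 398, 640]) cube([80, 335, 76]);
translate([1659, 398, 640]) cube([80, 335, 76]);


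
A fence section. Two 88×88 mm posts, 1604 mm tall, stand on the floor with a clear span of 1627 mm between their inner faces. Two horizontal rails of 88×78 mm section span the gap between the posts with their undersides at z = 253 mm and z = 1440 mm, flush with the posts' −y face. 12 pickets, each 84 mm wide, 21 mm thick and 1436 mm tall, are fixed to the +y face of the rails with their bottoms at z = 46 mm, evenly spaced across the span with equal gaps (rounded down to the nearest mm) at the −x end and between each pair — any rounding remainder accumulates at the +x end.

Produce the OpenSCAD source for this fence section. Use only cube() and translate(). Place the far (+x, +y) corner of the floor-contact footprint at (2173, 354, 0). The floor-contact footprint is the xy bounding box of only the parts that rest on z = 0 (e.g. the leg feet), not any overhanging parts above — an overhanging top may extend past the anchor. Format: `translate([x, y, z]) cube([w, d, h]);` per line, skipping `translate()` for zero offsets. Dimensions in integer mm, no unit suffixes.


translate([370, 266, 0]) cube([88, 88, 1604]);
translate([2085, 266, 0]) cube([88, 88, 1604]);
translate([458, 266, 253]) cube([1627, 88, 78]);
translate([458, 266, 1440]) cube([1627, 88, 78]);
translate([505, 354, 46]) cube([84, 21, 1436]);
translate([636, 354, 46]) cube([84, 21, 1436]);
translate([767, 354, 46]) cube([84, 21, 1436]);
translate([898, 354, 46]) cube([84, 21, 1436]);
translate([1029, 354, 46]) cube([84, 21, 1436]);
translate([1160, 354, 46]) cube([84, 21, 1436]);
translate([1291, 354, 46]) cube([84, 21, 1436]);
translate([1422, 354, 46]) cube([84, 21, 1436]);
translate([1553, 354, 46]) cube([84, 21, 1436]);
translate([1684, 354, 46]) cube([84, 21, 1436]);
translate([1815, 354, 46]) cube([84, 21, 1436]);
translate([1946, 354, 46]) cube([84, 21, 1436]);


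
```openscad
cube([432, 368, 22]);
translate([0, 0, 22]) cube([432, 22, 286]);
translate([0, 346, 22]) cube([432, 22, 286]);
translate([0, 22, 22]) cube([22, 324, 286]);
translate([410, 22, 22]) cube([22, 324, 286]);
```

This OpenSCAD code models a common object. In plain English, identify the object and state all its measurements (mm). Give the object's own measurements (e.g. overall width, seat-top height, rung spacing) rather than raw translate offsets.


An open-topped rectangular box: outside dimensions 432×368×308 mm, with a uniform wall and base thickness of 22 mm. The base is a full 432×368 slab on the floor; four walls sit on top of the base. The front and back walls (the −y and +y sides) span the full width; the two side walls fit between them.


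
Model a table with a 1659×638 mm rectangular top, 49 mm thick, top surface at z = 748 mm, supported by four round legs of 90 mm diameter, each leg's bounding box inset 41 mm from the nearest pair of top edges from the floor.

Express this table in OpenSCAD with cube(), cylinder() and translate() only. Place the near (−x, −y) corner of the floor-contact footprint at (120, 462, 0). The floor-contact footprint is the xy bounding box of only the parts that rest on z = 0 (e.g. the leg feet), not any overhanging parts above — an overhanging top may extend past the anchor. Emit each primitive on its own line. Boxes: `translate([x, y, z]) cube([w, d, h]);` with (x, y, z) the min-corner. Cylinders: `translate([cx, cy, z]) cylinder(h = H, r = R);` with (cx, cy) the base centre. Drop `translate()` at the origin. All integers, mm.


translate([79, 421, 699]) cube([1659, 638, 49]);
translate([165, 507, 0]) cylinder(h = 699, r = 45);
translate([1652, 507, 0]) cylinder(h = 699, r = 45);
translate([165, 973, 0]) cylinder(h = 699, r = 45);
translate([1652, 973, 0]) cylinder(h = 699, r = 45);


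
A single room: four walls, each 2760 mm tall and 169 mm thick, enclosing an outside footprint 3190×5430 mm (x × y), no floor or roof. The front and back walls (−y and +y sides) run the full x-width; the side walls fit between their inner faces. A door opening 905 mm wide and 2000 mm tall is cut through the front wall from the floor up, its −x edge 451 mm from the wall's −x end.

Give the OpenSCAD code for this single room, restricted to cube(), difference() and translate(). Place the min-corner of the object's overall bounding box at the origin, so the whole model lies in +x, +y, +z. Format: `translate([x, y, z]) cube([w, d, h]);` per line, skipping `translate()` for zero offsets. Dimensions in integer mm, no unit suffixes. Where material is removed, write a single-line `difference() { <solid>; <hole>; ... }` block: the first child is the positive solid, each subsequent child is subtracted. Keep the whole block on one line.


difference() { cube([3190, 169, 2760]); translate([451, 0, 0]) cube([905, 169, 2000]); }
translate([0, 5261, 0]) cube([3190, 169, 2760]);
translate([0, 169, 0]) cube([169, 5092, 2760]);
translate([3021, 169, 0]) cube([169, 5092, 2760]);


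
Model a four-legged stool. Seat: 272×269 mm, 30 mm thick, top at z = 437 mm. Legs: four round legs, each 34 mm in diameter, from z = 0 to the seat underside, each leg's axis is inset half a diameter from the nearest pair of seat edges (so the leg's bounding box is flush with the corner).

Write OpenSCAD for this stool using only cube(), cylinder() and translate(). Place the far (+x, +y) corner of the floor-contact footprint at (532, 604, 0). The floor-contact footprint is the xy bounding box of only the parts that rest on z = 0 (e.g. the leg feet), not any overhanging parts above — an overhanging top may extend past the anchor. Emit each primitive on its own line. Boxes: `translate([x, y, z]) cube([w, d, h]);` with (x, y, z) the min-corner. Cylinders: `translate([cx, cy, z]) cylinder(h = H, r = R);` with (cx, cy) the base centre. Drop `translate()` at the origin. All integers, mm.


translate([260, 335, 407]) cube([272, 269, 30]);
translate([277, 352, 0]) cylinder(h = 407, r = 17);
translate([515, 352, 0]) cylinder(h = 407, r = 17);
translate([277, 587, 0]) cylinder(h = 407, r = 17);
translate([515, 587, 0]) cylinder(h = 407, r = 17);


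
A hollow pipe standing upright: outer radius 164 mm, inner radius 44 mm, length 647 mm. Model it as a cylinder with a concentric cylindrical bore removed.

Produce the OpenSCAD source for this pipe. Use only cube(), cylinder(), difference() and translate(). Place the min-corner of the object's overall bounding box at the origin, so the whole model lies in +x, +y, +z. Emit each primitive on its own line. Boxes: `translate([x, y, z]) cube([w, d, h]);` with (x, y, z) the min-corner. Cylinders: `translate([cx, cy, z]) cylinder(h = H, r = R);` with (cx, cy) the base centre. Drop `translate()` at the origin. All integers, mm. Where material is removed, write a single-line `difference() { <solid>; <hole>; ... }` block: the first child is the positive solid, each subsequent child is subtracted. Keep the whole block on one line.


difference() { translate([164, 164, 0]) cylinder(h = 647, r = 164); translate([164, 164, 0]) cylinder(h = 647, r = 44); }


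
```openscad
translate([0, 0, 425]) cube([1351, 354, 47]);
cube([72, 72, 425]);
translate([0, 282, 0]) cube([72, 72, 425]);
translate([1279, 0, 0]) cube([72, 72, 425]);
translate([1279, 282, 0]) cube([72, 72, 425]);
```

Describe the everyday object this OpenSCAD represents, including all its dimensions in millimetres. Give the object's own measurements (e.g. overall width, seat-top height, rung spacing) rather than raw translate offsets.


A long wooden bench with a 1351 mm (x) × 354 mm (y) seat, 47 mm thick, its top surface 472 mm above the floor. Four 72 mm square legs at the seat corners, flush with the edges, run from z = 0 to the seat underside.


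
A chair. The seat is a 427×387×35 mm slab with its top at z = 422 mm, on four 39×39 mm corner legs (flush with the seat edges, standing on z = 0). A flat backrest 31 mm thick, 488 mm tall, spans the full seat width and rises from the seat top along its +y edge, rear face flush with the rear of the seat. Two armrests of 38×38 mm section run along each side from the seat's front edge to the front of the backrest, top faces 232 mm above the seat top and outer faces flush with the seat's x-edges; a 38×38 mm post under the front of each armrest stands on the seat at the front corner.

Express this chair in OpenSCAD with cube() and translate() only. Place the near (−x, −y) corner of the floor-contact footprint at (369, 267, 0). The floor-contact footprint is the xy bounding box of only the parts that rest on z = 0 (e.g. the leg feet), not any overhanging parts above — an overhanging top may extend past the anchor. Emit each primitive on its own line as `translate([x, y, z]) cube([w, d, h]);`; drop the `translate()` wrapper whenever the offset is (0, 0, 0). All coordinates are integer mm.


// leg_h = 422 - 35 = 387
// arm post h = 232 - 38 = 194
translate([369, 267, 387]) cube([427, 387, 35]);
translate([369, 267, 0]) cube([39, 39, 387]);
translate([757, 267, 0]) cube([39, 39, 387]);
translate([369, 615, 0]) cube([39, 39, 387]);
translate([757, 615, 0]) cube([39, 39, 387]);
translate([369, 623, 422]) cube([427, 31, 488]);
translate([369, 267, 616]) cube([38, 356, 38]);
translate([758, 267, 616]) cube([38, 356, 38]);
translate([369, 267, 422]) cube([38, 38, 194]);
translate([758, 267, 422]) cube([38, 38, 194]);


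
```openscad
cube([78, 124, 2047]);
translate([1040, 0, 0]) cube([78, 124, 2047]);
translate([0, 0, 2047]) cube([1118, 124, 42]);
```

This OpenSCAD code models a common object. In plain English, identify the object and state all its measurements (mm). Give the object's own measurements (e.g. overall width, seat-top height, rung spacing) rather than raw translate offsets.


A door frame. The clear opening is 962 mm wide and 2047 mm high. Two 78 mm wide jambs, 124 mm deep, stand either side of the opening from the floor to the top of the opening. A 42 mm thick head sits across the top of both jambs, spanning the full outside width of the frame.


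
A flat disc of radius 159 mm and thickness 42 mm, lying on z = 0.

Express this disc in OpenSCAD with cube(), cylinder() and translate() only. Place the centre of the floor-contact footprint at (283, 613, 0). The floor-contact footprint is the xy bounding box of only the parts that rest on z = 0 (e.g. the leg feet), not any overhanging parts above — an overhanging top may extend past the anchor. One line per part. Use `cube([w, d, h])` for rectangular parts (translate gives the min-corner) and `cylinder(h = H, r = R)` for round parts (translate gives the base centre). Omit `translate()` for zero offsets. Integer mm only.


translate([283, 613, 0]) cylinder(h = 42, r = 159);


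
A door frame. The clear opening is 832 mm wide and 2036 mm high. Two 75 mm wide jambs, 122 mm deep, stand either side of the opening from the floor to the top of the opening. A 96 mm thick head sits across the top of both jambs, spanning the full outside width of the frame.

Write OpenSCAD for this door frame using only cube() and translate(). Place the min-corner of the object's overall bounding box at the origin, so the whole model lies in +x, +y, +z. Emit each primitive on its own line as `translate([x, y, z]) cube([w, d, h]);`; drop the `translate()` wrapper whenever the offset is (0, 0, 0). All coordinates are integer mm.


cube([75, 122, 2036]);
translate([907, 0, 0]) cube([75, 122, 2036]);
translate([0, 0, 2036]) cube([982, 122, 96]);


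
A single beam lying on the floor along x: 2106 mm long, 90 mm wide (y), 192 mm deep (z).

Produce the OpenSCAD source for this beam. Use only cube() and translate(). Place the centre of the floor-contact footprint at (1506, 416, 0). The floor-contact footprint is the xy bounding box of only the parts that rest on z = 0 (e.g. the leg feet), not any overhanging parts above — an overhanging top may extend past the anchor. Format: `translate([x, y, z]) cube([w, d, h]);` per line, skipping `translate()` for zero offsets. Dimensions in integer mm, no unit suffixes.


translate([453, 371, 0]) cube([2106, 90, 192]);


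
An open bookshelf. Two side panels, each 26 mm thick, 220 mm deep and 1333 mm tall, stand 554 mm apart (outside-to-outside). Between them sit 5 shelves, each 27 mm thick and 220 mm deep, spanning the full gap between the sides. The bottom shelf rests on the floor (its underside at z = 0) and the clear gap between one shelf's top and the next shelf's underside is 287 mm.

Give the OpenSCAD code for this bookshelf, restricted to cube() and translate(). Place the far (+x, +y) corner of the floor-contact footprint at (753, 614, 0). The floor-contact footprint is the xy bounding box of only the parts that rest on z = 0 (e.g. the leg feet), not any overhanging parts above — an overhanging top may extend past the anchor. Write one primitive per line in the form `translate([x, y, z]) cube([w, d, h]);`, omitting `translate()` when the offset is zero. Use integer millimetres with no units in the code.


translate([199, 394, 0]) cube([26, 220, 1333]);
translate([727, 394, 0]) cube([26, 220, 1333]);
translate([225, 394, 0]) cube([502, 220, 27]);
translate([225, 394, 314]) cube([502, 220, 27]);
translate([225, 394, 628]) cube([502, 220, 27]);
translate([225, 394, 942]) cube([502, 220, 27]);
translate([225, 394, 1256]) cube([502, 220, 27]);


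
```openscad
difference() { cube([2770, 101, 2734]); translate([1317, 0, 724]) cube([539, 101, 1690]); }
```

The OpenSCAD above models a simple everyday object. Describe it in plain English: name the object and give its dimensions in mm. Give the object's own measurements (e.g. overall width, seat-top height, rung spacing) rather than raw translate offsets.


A wall 2770 mm long (x), 101 mm thick (y), 2734 mm tall, with a rectangular window opening cut through it. The opening is 539 mm wide and 1690 mm tall; its sill is at z = 724 mm and its near (−x) edge is 1317 mm from the wall's −x end. The opening passes through the full wall thickness.


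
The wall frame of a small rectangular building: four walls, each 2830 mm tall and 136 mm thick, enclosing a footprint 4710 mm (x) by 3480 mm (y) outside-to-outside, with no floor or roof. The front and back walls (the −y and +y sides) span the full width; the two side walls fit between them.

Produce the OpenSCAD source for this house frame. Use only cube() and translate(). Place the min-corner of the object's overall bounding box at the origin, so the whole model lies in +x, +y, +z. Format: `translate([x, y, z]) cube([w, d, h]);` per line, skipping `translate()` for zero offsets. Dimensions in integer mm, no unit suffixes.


cube([4710, 136, 2830]);
translate([0, 3344, 0]) cube([4710, 136, 2830]);
translate([0, 136, 0]) cube([136, 3208, 2830]);
translate([4574, 136, 0]) cube([136, 3208, 2830]);


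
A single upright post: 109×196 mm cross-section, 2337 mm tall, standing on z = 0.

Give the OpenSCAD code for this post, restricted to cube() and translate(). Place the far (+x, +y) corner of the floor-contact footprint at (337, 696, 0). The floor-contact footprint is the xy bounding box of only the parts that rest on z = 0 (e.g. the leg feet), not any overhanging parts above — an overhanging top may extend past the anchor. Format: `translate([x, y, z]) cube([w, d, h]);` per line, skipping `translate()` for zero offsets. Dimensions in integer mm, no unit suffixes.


translate([228, 500, 0]) cube([109, 196, 2337]);


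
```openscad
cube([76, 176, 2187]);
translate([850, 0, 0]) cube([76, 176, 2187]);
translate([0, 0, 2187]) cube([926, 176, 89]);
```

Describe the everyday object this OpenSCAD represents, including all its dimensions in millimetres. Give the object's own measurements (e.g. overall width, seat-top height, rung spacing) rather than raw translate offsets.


A door frame. The clear opening is 774 mm wide and 2187 mm high. Two 76 mm wide jambs, 176 mm deep, stand either side of the opening from the floor to the top of the opening. A 89 mm thick head sits across the top of both jambs, spanning the full outside width of the frame.


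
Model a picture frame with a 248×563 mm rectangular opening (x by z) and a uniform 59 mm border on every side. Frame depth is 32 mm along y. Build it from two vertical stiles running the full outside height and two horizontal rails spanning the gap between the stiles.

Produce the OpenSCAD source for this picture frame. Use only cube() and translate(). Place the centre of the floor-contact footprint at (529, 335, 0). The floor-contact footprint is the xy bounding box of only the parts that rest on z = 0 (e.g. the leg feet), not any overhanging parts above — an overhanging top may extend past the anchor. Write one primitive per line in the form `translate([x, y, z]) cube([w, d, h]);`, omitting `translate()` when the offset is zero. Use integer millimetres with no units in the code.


translate([346, 319, 0]) cube([59, 32, 681]);
translate([653, 319, 0]) cube([59, 32, 681]);
translate([405, 319, 0]) cube([248, 32, 59]);
translate([405, 319, 622]) cube([248, 32, 59]);


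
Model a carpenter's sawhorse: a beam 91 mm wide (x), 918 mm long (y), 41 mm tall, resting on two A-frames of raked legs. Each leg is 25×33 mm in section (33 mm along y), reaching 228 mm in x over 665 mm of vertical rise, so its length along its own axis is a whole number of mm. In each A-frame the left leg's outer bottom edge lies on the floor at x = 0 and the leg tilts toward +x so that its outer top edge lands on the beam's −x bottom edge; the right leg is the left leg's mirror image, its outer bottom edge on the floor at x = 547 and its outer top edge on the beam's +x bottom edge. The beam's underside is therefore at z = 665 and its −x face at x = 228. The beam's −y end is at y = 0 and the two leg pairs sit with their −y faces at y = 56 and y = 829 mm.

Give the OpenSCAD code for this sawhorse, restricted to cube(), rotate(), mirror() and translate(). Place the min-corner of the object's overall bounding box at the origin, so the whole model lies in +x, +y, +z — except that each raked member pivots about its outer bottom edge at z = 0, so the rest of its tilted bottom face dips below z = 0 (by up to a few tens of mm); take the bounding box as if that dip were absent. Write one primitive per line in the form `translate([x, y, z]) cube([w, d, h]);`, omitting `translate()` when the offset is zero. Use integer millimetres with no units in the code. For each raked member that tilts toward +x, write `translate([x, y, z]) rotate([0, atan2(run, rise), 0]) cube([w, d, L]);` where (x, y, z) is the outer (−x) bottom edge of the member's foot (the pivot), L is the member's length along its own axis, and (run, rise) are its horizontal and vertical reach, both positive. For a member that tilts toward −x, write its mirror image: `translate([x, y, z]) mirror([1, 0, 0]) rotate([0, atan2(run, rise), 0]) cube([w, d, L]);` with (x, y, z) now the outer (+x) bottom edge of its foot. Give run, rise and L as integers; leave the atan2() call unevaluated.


translate([228, 0, 665]) cube([91, 918, 41]);
translate([0, 56, 0]) rotate([0, atan2(228, 665), 0]) cube([25, 33, 703]);
translate([547, 56, 0]) mirror([1, 0, 0]) rotate([0, atan2(228, 665), 0]) cube([25, 33, 703]);
translate([0, 829, 0]) rotate([0, atan2(228, 665), 0]) cube([25, 33, 703]);
translate([547, 829, 0]) mirror([1, 0, 0]) rotate([0, atan2(228, 665), 0]) cube([25, 33, 703]);


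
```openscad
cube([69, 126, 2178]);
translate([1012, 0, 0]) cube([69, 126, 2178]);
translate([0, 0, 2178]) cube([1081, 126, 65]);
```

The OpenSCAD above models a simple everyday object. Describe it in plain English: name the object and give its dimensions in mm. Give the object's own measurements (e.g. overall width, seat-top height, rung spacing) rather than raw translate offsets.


A door frame. The clear opening is 943 mm wide and 2178 mm high. Two 69 mm wide jambs, 126 mm deep, stand either side of the opening from the floor to the top of the opening. A 65 mm thick head sits across the top of both jambs, spanning the full outside width of the frame.


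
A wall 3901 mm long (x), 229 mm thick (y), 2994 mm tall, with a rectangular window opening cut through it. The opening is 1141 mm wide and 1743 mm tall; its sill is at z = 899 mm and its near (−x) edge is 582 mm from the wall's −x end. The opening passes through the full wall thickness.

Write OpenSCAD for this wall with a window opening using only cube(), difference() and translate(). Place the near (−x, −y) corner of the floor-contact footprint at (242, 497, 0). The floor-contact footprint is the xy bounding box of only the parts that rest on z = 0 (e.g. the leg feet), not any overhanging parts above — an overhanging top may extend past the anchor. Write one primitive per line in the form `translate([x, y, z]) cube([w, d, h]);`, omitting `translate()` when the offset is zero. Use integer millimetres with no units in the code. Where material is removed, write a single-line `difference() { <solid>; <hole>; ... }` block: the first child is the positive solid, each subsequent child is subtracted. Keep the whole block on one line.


difference() { translate([242, 497, 0]) cube([3901, 229, 2994]); translate([824, 497, 899]) cube([1141, 229, 1743]); }


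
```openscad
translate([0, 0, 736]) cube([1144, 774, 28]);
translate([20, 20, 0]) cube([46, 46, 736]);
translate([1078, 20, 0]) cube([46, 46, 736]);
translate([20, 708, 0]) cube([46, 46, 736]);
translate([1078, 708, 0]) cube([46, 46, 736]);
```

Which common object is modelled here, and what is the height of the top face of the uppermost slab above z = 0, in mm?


A table. The table height is 764 mm.

A 1144×774×28 slab sits at z = 736 on four 46 mm square posts — a table. The top surface is at 736 + 28 = 764 mm.


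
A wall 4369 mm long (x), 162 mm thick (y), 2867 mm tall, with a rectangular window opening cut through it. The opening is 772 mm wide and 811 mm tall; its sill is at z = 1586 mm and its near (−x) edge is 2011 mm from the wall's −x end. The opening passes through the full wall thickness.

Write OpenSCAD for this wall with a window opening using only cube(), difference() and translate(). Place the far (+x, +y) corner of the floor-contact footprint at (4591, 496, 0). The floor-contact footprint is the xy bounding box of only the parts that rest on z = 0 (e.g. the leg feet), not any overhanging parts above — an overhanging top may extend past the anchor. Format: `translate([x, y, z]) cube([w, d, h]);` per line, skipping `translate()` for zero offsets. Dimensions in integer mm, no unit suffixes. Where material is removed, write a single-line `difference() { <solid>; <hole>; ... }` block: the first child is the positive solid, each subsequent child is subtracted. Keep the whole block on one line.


difference() { translate([222, 334, 0]) cube([4369, 162, 2867]); translate([2233, 334, 1586]) cube([772, 162, 811]); }


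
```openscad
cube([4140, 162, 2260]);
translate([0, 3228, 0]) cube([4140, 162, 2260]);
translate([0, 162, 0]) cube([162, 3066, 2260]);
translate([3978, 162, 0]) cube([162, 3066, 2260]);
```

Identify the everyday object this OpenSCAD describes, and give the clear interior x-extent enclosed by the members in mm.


A house (or room) frame. The interior width is 3816 mm.

Four 2260 mm walls enclosing a rectangle with no floor or roof — a room or house frame. Outside width is 4140 mm and wall thickness is 162 mm, so the interior width is 4140 − 2 × 162 = 3816 mm.


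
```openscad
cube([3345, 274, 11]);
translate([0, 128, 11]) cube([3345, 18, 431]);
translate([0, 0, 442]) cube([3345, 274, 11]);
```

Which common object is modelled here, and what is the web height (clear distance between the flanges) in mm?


An I-beam. The web height is 431 mm.

Two wide flanges with a thin centred web — an I-beam. Overall 453 mm minus two 11 mm flanges gives a web of 453 − 2·11 = 431 mm.


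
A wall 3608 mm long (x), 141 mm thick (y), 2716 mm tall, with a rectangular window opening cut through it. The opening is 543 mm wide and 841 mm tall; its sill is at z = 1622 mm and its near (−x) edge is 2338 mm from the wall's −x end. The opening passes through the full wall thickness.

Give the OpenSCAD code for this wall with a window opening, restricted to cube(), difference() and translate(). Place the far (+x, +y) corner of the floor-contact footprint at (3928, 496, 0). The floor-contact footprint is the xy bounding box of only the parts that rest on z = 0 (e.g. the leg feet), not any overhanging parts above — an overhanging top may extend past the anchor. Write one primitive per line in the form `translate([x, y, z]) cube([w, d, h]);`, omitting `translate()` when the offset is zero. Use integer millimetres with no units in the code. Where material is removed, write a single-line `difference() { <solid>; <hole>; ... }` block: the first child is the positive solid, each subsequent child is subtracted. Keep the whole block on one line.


difference() { translate([320, 355, 0]) cube([3608, 141, 2716]); translate([2658, 355, 1622]) cube([543, 141, 841]); }


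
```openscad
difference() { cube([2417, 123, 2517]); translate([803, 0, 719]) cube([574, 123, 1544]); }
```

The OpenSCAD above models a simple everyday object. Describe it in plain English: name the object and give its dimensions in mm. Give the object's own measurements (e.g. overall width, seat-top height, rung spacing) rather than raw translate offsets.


A wall 2417 mm long (x), 123 mm thick (y), 2517 mm tall, with a rectangular window opening cut through it. The opening is 574 mm wide and 1544 mm tall; its sill is at z = 719 mm and its near (−x) edge is 803 mm from the wall's −x end. The opening passes through the full wall thickness.


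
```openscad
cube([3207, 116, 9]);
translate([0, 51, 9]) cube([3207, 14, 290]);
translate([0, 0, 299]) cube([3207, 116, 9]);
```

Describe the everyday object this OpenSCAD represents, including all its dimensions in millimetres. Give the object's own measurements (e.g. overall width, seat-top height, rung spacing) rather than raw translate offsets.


An I-beam lying along x, 3207 mm long. Overall section height 308 mm. Two flanges 116 mm wide (y) and 9 mm thick, one on the floor and one at the top; a web 14 mm thick runs between them, centred on the flange width.


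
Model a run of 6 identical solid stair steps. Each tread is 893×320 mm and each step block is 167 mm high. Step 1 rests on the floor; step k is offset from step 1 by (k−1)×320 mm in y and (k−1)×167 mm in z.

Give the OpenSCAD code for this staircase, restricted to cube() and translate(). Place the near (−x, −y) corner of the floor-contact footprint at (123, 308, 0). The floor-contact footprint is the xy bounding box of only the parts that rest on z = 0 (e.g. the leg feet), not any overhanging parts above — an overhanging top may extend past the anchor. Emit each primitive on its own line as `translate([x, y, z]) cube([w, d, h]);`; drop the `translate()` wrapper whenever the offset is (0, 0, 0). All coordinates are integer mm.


translate([123, 308, 0]) cube([893, 320, 167]);
translate([123, 628, 167]) cube([893, 320, 167]);
translate([123, 948, 334]) cube([893, 320, 167]);
translate([123, 1268, 501]) cube([893, 320, 167]);
translate([123, 1588, 668]) cube([893, 320, 167]);
translate([123, 1908, 835]) cube([893, 320, 167]);


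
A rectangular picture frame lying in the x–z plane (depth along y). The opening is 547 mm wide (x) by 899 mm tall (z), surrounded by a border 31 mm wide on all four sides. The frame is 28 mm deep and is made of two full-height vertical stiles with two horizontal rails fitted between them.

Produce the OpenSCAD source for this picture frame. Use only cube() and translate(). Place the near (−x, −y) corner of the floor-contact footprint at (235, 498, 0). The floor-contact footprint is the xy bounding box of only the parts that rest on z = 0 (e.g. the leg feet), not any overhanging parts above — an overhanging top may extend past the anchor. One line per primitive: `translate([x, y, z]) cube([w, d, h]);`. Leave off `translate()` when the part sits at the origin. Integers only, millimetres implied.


translate([235, 498, 0]) cube([31, 28, 961]);
translate([813, 498, 0]) cube([31, 28, 961]);
translate([266, 498, 0]) cube([547, 28, 31]);
translate([266, 498, 930]) cube([547, 28, 31]);


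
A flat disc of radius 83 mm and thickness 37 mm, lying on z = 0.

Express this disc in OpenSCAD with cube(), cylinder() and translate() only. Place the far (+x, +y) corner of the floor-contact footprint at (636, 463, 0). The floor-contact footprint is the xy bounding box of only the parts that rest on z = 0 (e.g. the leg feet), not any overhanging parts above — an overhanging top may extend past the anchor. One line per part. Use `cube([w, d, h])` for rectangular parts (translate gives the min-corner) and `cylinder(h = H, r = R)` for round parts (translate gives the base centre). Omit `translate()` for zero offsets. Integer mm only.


translate([553, 380, 0]) cylinder(h = 37, r = 83);


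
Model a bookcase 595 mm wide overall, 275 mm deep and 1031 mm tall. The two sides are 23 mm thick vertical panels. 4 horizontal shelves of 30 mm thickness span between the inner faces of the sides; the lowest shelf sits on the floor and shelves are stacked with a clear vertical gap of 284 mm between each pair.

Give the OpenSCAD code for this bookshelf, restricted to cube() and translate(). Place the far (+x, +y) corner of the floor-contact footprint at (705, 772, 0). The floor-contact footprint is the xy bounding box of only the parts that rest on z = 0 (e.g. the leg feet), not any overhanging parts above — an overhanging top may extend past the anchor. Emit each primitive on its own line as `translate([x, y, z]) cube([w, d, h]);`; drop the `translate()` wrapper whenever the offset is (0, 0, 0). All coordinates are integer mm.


translate([110, 497, 0]) cube([23, 275, 1031]);
translate([682, 497, 0]) cube([23, 275, 1031]);
translate([133, 497, 0]) cube([549, 275, 30]);
translate([133, 497, 314]) cube([549, 275, 30]);
translate([133, 497, 628]) cube([549, 275, 30]);
translate([133, 497, 942]) cube([549, 275, 30]);


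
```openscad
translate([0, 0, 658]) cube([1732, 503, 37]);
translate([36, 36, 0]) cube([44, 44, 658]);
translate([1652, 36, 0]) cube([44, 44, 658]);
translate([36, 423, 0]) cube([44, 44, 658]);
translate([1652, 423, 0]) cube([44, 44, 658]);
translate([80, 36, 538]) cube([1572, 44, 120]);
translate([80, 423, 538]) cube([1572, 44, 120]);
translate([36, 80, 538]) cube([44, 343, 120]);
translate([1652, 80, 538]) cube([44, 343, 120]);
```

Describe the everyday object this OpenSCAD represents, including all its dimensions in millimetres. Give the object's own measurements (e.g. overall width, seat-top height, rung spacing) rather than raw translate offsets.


A table: top 1732 mm (x) × 503 mm (y), 37 mm thick, upper face at z = 695 mm, on four 44×44 mm square legs, each inset 36 mm from the nearest pair of top edges from z = 0 to the bottom of the top. Four apron rails, 44 mm thick and 120 mm tall, run between adjacent legs with their top edges flush with the underside of the top and their outer faces flush with the legs' outer faces.


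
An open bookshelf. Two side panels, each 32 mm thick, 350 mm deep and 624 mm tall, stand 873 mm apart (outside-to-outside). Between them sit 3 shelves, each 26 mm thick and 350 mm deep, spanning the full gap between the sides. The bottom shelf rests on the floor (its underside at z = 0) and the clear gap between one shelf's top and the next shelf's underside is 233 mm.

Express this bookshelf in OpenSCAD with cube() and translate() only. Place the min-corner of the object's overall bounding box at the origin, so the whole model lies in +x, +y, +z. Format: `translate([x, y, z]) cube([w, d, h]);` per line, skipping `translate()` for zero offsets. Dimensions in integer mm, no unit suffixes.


cube([32, 350, 624]);
translate([841, 0, 0]) cube([32, 350, 624]);
translate([32, 0, 0]) cube([809, 350, 26]);
translate([32, 0, 259]) cube([809, 350, 26]);
translate([32, 0, 518]) cube([809, 350, 26]);


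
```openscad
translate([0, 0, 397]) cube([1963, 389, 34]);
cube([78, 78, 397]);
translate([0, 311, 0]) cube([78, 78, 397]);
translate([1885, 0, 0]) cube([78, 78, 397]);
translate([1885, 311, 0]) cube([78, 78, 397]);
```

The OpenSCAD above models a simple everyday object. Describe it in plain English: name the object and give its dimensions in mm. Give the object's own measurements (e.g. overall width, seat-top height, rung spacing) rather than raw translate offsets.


A bench: a 1963×389 mm seat slab, 34 mm thick, top at z = 431 mm, on four 78×78 mm square legs flush with the seat corners and standing on z = 0.


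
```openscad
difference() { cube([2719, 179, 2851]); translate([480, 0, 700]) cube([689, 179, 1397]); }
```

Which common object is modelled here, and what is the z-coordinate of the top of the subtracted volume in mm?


A wall with a window opening. The window head height is 2097 mm.

A wall with a rectangular opening subtracted — a window. Sill at z = 700, opening 1397 mm tall, so the head is at 700 + 1397 = 2097 mm.
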